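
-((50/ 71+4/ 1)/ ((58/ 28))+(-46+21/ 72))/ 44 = 2146499/ 2174304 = 0.99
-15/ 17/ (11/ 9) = -0.72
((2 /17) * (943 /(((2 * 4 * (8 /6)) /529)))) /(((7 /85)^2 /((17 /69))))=156703025 /784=199876.31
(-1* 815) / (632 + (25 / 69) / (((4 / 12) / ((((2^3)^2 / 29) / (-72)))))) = -1.29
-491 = -491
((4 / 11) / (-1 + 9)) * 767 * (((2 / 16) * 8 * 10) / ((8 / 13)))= 566.53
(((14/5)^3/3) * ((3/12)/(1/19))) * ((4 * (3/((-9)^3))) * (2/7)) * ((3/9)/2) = -7448/273375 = -0.03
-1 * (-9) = 9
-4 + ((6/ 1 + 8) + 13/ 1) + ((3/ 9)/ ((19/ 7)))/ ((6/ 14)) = 3982/ 171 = 23.29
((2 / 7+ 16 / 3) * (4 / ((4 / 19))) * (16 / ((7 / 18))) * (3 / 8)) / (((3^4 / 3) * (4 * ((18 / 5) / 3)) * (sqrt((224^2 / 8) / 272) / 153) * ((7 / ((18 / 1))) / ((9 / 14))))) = 7718085 * sqrt(34) / 67228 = 669.42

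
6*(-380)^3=-329232000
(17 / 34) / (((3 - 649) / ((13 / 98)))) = -13 / 126616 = -0.00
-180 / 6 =-30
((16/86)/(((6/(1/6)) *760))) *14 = 7/73530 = 0.00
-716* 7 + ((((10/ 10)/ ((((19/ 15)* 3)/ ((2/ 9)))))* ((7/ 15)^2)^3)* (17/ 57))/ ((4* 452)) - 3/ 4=-100622010870306217/ 20073215475000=-5012.75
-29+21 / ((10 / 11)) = -59 / 10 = -5.90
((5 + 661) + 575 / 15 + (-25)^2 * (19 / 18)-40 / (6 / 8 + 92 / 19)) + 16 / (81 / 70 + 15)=783246197 / 576810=1357.89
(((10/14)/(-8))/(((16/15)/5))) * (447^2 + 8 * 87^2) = -97635375/896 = -108968.05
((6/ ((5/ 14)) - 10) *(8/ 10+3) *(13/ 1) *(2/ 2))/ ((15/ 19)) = 159562/ 375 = 425.50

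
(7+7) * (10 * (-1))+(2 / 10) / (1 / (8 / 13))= -9092 / 65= -139.88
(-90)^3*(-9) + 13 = 6561013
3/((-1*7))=-3/7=-0.43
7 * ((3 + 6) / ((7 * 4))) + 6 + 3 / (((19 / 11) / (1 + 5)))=1419 / 76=18.67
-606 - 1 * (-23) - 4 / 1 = -587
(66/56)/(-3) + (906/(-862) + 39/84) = -5911/6034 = -0.98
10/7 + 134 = 948/7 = 135.43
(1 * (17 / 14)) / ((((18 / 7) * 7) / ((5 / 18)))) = 85 / 4536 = 0.02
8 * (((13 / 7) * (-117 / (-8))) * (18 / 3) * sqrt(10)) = 9126 * sqrt(10) / 7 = 4122.71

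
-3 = -3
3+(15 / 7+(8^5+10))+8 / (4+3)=229490 / 7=32784.29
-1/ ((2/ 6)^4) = -81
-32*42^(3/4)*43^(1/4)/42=-16*42^(3/4)*43^(1/4)/21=-32.19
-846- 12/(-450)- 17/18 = -381113/450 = -846.92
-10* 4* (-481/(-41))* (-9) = 173160/41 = 4223.41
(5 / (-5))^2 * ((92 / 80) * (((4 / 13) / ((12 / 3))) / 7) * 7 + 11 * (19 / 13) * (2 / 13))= 2.56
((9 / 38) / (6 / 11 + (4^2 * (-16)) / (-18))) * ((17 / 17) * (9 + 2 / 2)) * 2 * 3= 13365 / 13889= 0.96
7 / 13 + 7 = 98 / 13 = 7.54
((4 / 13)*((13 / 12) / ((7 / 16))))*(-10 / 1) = -160 / 21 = -7.62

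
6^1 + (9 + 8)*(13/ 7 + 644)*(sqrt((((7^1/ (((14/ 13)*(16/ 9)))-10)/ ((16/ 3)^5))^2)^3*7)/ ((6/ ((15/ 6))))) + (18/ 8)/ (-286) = 2196549893804947065*sqrt(7)/ 151115727451828646838272 + 6855/ 1144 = 5.99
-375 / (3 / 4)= -500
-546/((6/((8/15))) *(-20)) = 182/75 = 2.43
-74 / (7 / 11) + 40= -534 / 7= -76.29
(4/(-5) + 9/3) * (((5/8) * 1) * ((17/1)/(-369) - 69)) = -140129/1476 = -94.94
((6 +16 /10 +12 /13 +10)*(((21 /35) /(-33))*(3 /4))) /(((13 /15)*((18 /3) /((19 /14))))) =-2451 /37180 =-0.07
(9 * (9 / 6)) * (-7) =-189 / 2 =-94.50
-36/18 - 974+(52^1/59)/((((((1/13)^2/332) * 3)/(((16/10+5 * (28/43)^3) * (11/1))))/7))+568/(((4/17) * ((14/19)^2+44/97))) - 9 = 1548723215067570307/409235250120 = 3784432.58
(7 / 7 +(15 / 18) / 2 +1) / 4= 29 / 48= 0.60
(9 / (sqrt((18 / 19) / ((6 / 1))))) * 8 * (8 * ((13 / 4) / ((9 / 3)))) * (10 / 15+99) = 62192 * sqrt(57) / 3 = 156513.10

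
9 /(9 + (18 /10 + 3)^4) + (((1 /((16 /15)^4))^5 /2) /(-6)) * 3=-9443740406359030243166200625 /181285680206131332522239328256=-0.05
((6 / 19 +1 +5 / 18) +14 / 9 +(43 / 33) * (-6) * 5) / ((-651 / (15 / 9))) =225355 / 2449062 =0.09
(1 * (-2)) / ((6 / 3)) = -1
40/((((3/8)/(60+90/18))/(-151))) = -3140800/3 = -1046933.33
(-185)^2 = 34225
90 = 90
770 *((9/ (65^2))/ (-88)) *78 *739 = -139671/ 130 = -1074.39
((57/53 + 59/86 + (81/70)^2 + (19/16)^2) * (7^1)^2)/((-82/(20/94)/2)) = -3223739191/2810645120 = -1.15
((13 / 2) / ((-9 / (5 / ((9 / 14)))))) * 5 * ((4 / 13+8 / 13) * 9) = -700 / 3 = -233.33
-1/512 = -0.00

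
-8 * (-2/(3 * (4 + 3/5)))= 1.16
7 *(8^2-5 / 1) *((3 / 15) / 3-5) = -2037.47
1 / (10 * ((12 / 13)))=13 / 120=0.11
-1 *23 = -23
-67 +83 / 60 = -3937 / 60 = -65.62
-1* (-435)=435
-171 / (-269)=171 / 269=0.64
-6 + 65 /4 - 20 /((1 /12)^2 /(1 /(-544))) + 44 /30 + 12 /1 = 29591 /1020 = 29.01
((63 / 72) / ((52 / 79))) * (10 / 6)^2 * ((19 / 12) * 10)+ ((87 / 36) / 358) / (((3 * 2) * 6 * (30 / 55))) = 352643261 / 6031584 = 58.47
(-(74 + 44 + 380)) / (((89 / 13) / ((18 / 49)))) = -116532 / 4361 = -26.72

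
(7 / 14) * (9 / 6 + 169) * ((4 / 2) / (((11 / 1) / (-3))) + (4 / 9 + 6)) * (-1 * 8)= -36208 / 9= -4023.11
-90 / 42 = -15 / 7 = -2.14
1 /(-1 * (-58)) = 1 /58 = 0.02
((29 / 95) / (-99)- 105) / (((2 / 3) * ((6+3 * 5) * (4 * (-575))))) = 493777 / 151420500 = 0.00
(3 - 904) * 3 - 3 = -2706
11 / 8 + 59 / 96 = 191 / 96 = 1.99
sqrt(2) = 1.41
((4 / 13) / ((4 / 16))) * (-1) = -16 / 13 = -1.23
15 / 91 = 0.16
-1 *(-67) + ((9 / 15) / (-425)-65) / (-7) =1134753 / 14875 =76.29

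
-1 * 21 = -21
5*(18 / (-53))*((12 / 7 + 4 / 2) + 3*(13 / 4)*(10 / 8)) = -27.00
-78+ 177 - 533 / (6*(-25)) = 15383 / 150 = 102.55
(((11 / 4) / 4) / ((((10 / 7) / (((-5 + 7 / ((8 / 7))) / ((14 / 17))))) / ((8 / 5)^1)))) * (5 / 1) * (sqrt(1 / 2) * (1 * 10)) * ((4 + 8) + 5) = 28611 * sqrt(2) / 64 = 632.22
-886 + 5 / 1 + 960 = 79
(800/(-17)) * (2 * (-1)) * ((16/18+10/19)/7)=387200/20349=19.03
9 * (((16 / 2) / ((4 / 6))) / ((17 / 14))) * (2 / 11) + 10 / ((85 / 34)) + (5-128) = -19229 / 187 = -102.83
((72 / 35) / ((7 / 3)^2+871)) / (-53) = -81 / 1829030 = -0.00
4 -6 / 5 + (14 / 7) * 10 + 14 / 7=124 / 5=24.80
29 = 29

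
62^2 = 3844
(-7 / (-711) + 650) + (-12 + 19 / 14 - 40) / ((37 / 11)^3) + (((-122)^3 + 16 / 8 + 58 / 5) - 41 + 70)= -4576009748479349 / 2520999810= -1815156.72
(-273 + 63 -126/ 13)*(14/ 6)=-6664/ 13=-512.62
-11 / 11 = -1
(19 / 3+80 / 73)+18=5569 / 219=25.43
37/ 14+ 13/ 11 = 589/ 154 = 3.82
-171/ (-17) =171/ 17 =10.06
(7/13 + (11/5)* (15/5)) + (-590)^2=22626964/65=348107.14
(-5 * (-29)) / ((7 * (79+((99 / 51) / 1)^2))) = 8381 / 33488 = 0.25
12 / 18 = 2 / 3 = 0.67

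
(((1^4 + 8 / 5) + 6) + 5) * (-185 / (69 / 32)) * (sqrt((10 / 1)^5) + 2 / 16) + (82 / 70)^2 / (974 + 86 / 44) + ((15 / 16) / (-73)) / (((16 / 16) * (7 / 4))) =-369133.25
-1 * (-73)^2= -5329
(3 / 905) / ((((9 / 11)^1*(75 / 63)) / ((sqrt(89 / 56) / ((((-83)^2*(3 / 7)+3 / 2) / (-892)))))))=-34342*sqrt(1246) / 935656875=-0.00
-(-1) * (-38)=-38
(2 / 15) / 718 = 1 / 5385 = 0.00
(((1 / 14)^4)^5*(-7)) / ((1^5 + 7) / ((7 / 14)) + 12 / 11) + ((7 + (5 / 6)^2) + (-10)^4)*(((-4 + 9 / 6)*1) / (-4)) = 6254.81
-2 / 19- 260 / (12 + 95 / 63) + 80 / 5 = -3.35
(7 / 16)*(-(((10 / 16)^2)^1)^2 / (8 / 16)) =-4375 / 32768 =-0.13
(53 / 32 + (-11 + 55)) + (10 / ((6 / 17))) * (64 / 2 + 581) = 1671743 / 96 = 17413.99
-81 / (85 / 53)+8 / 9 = -37957 / 765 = -49.62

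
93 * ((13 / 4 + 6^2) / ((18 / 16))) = 9734 / 3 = 3244.67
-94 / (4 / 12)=-282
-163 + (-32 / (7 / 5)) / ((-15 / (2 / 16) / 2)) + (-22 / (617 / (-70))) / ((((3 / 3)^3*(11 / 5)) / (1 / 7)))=-2104955 / 12957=-162.46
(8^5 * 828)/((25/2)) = 54263808/25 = 2170552.32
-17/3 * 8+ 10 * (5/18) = -383/9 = -42.56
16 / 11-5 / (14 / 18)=-383 / 77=-4.97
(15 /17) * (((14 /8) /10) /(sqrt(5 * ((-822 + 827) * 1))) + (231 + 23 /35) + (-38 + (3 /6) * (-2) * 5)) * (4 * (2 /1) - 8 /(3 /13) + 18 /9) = -9774253 /2380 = -4106.83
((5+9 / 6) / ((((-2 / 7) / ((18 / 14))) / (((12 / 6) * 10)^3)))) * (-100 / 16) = 1462500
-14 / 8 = -7 / 4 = -1.75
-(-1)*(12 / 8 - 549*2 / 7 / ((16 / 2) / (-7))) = 138.75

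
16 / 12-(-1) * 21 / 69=1.64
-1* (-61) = 61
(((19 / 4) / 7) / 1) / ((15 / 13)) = 247 / 420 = 0.59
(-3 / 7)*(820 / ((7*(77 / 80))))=-196800 / 3773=-52.16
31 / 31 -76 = -75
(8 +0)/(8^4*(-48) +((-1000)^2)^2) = 0.00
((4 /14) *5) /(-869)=-10 /6083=-0.00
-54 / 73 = -0.74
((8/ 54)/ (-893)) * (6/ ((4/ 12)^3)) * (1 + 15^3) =-81024/ 893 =-90.73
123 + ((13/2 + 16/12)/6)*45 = 727/4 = 181.75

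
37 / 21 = 1.76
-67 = -67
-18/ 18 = -1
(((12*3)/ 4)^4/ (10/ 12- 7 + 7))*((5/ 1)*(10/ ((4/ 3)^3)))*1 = 2657205/ 16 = 166075.31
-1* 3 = -3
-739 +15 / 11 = -8114 / 11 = -737.64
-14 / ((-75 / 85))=238 / 15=15.87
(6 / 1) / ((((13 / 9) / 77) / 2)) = 8316 / 13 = 639.69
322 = 322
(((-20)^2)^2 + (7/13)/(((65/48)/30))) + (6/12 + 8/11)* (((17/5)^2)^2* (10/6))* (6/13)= 37212087871/232375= 160138.09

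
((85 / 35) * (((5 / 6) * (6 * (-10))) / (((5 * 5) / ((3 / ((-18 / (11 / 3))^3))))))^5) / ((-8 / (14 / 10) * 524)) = -71013218880066067 / 260940460054357225133015040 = -0.00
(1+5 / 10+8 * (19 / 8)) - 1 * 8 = 25 / 2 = 12.50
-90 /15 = -6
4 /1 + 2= 6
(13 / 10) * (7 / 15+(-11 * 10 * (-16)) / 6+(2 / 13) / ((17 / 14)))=324789 / 850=382.10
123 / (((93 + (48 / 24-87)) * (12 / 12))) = 123 / 8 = 15.38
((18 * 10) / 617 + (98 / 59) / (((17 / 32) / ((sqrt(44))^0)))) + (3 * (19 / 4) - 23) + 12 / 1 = 16506871 / 2475404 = 6.67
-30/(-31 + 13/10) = 100/99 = 1.01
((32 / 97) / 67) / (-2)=-16 / 6499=-0.00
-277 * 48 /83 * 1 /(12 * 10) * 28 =-15512 /415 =-37.38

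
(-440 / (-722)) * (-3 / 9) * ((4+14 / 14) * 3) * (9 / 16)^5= -16238475 / 94633984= -0.17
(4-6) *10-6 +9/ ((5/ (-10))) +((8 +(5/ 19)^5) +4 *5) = -39614459/ 2476099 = -16.00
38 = 38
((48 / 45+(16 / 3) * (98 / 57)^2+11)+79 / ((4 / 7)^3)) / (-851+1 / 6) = -1407381191 / 2653783200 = -0.53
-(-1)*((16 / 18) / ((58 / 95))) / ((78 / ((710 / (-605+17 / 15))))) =-337250 / 15366897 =-0.02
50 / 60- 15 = -85 / 6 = -14.17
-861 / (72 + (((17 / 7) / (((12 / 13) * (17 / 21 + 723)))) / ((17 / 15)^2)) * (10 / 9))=-17798592 / 1488449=-11.96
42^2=1764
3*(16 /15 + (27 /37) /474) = 93671 /29230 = 3.20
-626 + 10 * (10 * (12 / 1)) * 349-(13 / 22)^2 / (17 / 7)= 3440734489 / 8228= 418173.86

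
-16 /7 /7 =-16 /49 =-0.33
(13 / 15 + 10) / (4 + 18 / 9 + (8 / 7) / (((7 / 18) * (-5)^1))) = 7987 / 3978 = 2.01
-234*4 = -936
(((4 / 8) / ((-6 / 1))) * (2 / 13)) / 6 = -1 / 468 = -0.00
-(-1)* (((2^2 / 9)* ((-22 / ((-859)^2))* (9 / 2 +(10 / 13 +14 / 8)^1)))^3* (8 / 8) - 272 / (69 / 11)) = -641736738448186869166645912 / 14799410077848954630032259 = -43.36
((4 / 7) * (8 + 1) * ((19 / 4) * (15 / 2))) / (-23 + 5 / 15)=-7695 / 952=-8.08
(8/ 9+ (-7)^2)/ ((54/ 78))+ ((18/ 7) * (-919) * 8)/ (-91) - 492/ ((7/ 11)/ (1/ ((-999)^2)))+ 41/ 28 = 238417884701/ 847635516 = 281.27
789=789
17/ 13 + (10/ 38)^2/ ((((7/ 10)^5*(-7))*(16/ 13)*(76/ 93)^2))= 1970976576619/ 1594542074216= 1.24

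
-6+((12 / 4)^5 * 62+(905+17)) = 15982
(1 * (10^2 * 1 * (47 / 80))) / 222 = 235 / 888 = 0.26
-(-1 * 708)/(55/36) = 25488/55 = 463.42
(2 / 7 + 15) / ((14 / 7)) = 107 / 14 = 7.64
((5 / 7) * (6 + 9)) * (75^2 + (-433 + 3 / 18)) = 778825 / 14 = 55630.36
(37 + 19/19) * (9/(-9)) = -38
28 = 28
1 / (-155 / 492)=-492 / 155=-3.17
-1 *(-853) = 853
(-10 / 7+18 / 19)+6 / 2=335 / 133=2.52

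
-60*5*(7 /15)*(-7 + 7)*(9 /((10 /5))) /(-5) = 0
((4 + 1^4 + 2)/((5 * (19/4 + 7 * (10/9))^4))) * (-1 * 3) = -35271936/206859834005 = -0.00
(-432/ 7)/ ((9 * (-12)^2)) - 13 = -274/ 21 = -13.05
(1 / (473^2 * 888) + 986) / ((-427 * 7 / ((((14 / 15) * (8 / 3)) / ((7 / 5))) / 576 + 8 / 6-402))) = 3632779179738785 / 27485784206496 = 132.17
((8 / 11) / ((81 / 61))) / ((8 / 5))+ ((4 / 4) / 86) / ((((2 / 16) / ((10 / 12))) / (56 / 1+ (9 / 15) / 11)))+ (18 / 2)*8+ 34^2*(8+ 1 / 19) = 621106201 / 66177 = 9385.53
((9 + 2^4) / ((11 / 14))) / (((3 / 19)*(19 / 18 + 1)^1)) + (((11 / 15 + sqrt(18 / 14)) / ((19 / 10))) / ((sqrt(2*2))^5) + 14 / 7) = 15*sqrt(7) / 2128 + 37135645 / 371184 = 100.07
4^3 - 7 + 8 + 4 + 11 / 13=908 / 13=69.85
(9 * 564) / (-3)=-1692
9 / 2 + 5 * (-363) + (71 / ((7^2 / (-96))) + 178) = -173617 / 98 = -1771.60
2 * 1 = 2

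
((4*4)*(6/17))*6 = 576/17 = 33.88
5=5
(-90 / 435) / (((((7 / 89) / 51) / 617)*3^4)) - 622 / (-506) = -471793429 / 462231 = -1020.69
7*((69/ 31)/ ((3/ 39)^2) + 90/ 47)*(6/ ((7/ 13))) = 42966846/ 1457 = 29489.94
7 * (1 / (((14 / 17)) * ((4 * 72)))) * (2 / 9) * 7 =119 / 2592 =0.05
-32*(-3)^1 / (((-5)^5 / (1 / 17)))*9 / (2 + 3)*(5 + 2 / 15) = -22176 / 1328125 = -0.02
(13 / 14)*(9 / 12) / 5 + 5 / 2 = 2.64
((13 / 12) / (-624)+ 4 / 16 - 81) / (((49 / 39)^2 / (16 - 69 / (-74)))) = -1407064763 / 1624448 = -866.18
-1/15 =-0.07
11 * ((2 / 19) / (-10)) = -11 / 95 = -0.12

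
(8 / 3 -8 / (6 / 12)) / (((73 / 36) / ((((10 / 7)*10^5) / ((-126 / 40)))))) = 3200000000 / 10731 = 298201.47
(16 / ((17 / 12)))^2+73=57961 / 289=200.56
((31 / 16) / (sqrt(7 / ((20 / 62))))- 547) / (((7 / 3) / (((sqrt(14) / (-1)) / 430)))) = 3*sqrt(14)*(61264- sqrt(2170)) / 337120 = 2.04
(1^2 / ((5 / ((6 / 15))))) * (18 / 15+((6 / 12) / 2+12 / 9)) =167 / 750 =0.22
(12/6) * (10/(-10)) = -2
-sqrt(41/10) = -sqrt(410)/10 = -2.02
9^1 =9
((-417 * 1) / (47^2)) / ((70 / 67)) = -27939 / 154630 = -0.18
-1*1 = -1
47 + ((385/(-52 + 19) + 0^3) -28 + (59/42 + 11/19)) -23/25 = 167521/19950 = 8.40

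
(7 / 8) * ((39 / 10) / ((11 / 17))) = 4641 / 880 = 5.27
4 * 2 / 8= 1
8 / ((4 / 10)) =20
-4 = -4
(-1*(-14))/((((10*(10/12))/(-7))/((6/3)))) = -588/25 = -23.52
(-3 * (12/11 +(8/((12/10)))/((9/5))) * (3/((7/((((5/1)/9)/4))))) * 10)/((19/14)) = -35600/5643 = -6.31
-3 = -3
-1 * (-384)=384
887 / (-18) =-887 / 18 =-49.28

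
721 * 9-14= 6475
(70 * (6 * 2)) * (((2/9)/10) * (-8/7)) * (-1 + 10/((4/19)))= -992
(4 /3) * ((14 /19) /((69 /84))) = 1.20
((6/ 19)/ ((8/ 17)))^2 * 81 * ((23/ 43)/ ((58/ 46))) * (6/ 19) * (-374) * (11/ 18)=-76417720731/ 68425384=-1116.80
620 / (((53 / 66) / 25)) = 1023000 / 53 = 19301.89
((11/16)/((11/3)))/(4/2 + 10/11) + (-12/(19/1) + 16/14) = 39205/68096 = 0.58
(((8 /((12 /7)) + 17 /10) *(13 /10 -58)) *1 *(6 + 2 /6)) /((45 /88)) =-558866 /125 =-4470.93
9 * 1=9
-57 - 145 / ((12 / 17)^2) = -50113 / 144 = -348.01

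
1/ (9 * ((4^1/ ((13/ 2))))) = 13/ 72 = 0.18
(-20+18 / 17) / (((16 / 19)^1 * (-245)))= 437 / 4760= 0.09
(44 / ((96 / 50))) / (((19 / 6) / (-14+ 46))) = 4400 / 19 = 231.58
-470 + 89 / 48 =-22471 / 48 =-468.15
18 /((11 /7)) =126 /11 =11.45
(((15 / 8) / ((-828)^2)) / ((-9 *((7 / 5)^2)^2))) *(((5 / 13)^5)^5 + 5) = -7875457605944666641524699015625 / 19912227583751170938567100729178390592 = -0.00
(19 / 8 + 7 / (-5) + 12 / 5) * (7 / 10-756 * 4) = -816291 / 80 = -10203.64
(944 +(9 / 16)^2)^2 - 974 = 58376812961 / 65536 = 890759.48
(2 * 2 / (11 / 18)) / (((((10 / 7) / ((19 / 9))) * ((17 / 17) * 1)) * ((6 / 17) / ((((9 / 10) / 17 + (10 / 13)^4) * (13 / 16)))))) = 260287517 / 29000400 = 8.98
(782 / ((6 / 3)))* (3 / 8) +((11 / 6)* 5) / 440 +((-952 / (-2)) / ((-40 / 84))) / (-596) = 5304031 / 35760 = 148.32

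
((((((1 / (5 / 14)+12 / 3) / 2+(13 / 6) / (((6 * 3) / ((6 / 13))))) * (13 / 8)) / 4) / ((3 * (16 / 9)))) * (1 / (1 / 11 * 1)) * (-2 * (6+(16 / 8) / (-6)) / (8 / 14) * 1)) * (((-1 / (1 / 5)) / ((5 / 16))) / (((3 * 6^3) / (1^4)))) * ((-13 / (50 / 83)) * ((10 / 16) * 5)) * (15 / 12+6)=-165600952517 / 238878720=-693.24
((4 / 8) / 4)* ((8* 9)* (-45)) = -405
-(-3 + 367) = -364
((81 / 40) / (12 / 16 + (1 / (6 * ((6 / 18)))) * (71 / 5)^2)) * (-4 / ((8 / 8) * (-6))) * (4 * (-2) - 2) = -1350 / 10157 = -0.13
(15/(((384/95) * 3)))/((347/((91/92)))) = 43225/12258816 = 0.00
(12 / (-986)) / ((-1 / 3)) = 18 / 493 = 0.04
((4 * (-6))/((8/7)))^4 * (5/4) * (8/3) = 648270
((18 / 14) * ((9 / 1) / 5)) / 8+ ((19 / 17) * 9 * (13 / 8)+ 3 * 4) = 68151 / 2380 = 28.63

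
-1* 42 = -42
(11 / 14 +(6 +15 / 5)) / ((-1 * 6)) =-137 / 84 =-1.63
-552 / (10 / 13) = -3588 / 5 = -717.60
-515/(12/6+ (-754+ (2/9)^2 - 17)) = 8343/12457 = 0.67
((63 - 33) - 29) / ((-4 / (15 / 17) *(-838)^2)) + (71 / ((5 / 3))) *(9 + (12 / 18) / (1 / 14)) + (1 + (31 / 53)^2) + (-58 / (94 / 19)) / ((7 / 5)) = 34156057398284977 / 44131083175312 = 773.97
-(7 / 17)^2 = -49 / 289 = -0.17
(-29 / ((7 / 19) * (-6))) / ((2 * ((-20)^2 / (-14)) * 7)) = -0.03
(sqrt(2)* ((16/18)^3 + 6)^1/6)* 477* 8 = 1035832* sqrt(2)/243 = 6028.34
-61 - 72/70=-2171/35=-62.03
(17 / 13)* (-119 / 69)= -2023 / 897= -2.26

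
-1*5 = -5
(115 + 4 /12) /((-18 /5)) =-865 /27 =-32.04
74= 74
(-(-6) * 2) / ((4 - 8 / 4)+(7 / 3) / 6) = 216 / 43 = 5.02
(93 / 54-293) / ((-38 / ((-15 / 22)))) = -26215 / 5016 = -5.23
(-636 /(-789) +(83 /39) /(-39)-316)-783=-439324654 /400023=-1098.25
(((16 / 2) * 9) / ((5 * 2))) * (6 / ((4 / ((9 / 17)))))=486 / 85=5.72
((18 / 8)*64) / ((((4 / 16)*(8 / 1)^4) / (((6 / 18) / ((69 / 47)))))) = 47 / 1472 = 0.03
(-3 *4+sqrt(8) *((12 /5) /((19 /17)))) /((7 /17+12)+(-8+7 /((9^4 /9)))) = -74358 /27397+2528172 *sqrt(2) /2602715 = -1.34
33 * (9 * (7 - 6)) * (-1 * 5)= -1485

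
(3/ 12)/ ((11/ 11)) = 1/ 4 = 0.25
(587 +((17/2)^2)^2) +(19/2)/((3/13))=280715/48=5848.23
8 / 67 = 0.12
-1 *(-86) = 86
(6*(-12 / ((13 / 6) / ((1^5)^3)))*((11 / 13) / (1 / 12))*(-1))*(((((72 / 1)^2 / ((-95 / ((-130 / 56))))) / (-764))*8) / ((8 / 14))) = -36951552 / 47177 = -783.25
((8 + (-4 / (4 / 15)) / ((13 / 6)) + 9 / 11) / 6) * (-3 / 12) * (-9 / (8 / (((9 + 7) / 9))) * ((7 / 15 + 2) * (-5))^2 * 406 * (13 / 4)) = 75312797 / 2376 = 31697.31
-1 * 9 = -9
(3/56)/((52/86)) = 0.09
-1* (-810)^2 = -656100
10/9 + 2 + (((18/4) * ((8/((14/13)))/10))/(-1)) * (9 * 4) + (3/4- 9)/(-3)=-144247/1260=-114.48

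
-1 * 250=-250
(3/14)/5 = 3/70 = 0.04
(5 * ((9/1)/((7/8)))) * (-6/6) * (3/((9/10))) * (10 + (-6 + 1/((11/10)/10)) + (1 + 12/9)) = -203600/77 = -2644.16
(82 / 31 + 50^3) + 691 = 3896503 / 31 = 125693.65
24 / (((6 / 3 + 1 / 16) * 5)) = 128 / 55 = 2.33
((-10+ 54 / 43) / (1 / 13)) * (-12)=58656 / 43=1364.09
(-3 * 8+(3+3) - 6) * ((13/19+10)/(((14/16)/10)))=-55680/19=-2930.53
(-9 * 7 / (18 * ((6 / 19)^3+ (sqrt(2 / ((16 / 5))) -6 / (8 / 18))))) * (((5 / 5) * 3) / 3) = 329321167 * sqrt(10) / 68038024837+ 17741859786 / 68038024837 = 0.28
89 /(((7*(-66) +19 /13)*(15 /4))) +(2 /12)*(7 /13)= 29739 /778310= 0.04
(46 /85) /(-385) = -46 /32725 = -0.00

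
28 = 28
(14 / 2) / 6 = 7 / 6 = 1.17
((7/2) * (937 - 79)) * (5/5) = 3003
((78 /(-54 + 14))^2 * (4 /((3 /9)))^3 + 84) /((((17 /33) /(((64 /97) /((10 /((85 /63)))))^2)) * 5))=20.47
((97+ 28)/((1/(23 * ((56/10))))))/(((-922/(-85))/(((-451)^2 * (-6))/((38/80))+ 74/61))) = -2037552283364500/534299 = -3813505702.55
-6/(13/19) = -114/13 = -8.77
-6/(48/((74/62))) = -37/248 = -0.15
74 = 74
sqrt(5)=2.24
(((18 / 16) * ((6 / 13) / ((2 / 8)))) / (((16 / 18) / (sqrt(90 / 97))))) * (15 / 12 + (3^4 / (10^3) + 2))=2428299 * sqrt(970) / 10088000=7.50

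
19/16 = 1.19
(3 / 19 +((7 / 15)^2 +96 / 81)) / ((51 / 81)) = 2.48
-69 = -69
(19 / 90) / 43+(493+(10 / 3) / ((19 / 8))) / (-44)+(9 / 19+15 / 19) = -16125443 / 1617660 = -9.97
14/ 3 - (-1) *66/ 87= 472/ 87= 5.43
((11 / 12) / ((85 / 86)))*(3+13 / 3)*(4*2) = 41624 / 765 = 54.41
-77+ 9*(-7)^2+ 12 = 376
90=90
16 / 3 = 5.33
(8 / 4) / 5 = 2 / 5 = 0.40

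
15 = 15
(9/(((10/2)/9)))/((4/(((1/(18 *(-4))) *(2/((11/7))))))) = -63/880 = -0.07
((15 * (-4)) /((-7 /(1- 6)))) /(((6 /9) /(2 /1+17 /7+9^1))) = -42300 /49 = -863.27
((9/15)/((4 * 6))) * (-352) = -44/5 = -8.80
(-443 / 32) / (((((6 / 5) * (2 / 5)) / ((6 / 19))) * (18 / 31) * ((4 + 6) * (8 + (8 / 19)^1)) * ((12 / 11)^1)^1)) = -151063 / 884736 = -0.17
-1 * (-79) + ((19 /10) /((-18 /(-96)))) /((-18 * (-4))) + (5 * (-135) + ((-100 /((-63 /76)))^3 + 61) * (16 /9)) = 35112595552451 /11252115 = 3120532.94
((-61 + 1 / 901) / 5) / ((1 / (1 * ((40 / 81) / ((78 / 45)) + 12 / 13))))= -29312 / 1989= -14.74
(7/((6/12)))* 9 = 126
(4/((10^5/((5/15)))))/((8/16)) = 0.00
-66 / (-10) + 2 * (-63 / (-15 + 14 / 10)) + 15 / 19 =53793 / 3230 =16.65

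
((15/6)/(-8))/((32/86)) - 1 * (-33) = 8233/256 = 32.16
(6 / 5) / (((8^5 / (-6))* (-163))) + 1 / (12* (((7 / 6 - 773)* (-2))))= 1710799 / 30918778880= 0.00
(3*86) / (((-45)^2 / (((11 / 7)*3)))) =946 / 1575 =0.60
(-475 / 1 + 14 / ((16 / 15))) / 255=-1.81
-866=-866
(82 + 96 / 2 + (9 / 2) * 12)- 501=-317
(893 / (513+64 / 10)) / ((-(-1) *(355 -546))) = -4465 / 496027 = -0.01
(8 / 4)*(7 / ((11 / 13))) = 182 / 11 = 16.55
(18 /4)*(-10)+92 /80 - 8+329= 5543 /20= 277.15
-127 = -127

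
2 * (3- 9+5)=-2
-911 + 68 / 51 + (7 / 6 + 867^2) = 1501561 / 2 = 750780.50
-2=-2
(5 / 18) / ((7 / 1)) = 5 / 126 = 0.04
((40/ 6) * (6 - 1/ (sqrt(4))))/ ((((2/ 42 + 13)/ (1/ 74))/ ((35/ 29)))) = 0.05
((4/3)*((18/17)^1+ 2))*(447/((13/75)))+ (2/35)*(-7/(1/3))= 893898/85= 10516.45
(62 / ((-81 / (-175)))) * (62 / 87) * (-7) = -4708900 / 7047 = -668.21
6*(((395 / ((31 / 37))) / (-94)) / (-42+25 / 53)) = 2323785 / 3206857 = 0.72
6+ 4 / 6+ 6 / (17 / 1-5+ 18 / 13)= 619 / 87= 7.11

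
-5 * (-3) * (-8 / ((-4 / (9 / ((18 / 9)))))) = 135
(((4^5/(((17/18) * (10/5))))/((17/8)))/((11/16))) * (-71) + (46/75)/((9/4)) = -56534045464/2145825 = -26346.07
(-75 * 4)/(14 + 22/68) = -10200/487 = -20.94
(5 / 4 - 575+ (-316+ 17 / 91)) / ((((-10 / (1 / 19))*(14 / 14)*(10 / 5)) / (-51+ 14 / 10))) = -10037831 / 86450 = -116.11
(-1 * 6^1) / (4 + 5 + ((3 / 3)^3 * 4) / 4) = -3 / 5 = -0.60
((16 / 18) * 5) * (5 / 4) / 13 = 50 / 117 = 0.43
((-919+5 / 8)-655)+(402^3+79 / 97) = 50411470701 / 776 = 64963235.44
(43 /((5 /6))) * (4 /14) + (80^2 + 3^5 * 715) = 180159.74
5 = 5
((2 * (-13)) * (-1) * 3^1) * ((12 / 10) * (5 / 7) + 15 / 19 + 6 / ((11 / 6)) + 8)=1474278 / 1463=1007.71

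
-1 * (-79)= 79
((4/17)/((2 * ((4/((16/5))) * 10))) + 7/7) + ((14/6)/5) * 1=1.48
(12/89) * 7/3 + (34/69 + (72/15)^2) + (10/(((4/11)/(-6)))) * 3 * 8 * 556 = -338021542834/153525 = -2201736.15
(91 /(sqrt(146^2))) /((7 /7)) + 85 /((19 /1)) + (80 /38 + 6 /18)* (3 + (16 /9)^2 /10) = 44433727 /3370410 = 13.18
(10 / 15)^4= 16 / 81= 0.20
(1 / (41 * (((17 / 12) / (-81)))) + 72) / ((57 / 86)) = 1410744 / 13243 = 106.53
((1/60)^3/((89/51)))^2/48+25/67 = 49274956800019363/132056884224000000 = 0.37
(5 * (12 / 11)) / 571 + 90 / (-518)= -267105 / 1626779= -0.16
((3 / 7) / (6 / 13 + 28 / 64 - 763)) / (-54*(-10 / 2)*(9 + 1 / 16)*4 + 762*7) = -416 / 11186069139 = -0.00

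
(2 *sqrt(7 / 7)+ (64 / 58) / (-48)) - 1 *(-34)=35.98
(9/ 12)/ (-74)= -0.01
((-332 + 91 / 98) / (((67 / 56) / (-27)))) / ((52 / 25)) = 3128625 / 871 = 3591.99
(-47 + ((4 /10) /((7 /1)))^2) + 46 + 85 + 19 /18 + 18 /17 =32281199 /374850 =86.12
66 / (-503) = -66 / 503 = -0.13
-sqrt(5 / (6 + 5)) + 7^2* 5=245- sqrt(55) / 11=244.33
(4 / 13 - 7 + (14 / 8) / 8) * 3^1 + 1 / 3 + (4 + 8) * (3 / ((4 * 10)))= -113489 / 6240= -18.19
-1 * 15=-15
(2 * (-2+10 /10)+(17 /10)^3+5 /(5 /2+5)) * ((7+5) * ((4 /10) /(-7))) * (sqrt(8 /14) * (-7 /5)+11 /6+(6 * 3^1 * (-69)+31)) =21478 * sqrt(7) /21875+15582289 /5250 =2970.65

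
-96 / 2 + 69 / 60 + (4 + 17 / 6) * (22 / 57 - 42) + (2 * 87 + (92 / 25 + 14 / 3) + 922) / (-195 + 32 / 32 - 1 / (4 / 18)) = -2286271451 / 6788700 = -336.78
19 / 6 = 3.17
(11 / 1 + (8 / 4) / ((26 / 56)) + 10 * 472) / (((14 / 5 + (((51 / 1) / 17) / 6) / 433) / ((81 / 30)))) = 239895423 / 52559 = 4564.31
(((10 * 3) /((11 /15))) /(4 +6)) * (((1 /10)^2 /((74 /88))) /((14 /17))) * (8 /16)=153 /5180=0.03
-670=-670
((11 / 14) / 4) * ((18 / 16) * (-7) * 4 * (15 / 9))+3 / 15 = -809 / 80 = -10.11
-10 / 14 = -5 / 7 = -0.71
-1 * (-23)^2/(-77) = 529/77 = 6.87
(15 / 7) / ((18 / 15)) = 25 / 14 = 1.79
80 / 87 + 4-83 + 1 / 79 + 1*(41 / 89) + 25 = -32179622 / 611697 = -52.61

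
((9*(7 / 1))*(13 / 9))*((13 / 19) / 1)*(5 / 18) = 5915 / 342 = 17.30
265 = 265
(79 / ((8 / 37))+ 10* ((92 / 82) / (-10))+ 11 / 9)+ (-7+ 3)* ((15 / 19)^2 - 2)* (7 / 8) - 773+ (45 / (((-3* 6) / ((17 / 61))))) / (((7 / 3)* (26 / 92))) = -2388476742919 / 5915545272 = -403.76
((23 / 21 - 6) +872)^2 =751854.15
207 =207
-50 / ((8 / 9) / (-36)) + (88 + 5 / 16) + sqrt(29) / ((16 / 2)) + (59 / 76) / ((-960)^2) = 2113.99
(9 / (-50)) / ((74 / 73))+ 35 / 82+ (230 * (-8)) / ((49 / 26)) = -976.08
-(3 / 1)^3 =-27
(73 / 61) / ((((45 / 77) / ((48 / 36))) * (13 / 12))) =89936 / 35685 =2.52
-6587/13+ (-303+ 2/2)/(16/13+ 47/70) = -14974757/22503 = -665.46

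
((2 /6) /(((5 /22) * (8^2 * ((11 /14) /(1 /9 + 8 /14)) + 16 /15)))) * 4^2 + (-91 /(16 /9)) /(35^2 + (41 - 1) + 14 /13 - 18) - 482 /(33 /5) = -170726881433 /2346524400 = -72.76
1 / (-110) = -1 / 110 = -0.01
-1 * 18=-18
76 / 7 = 10.86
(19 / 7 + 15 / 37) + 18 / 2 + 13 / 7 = 3620 / 259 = 13.98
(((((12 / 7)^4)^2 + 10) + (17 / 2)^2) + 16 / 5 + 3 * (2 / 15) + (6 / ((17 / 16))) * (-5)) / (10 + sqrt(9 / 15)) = 1295602317145 / 97413607298 - 259120463429 * sqrt(15) / 974136072980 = 12.27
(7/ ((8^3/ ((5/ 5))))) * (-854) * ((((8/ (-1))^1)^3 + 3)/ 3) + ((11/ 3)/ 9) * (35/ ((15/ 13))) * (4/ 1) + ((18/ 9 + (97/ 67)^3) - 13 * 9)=11964693482321/ 6236621568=1918.46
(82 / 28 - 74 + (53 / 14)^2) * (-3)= 33363 / 196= 170.22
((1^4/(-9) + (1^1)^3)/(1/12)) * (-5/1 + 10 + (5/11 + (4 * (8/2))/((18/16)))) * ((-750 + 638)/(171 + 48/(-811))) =-137.52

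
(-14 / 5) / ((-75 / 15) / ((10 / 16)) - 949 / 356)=4984 / 18985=0.26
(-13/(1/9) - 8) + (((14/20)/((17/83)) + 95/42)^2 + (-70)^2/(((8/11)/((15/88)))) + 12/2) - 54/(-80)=54159187909/50979600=1062.37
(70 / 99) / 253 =70 / 25047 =0.00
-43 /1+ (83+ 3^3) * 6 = 617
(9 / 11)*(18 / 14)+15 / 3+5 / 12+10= 15217 / 924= 16.47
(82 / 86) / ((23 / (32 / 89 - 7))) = -24231 / 88021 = -0.28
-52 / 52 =-1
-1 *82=-82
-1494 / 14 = -747 / 7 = -106.71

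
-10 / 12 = -5 / 6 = -0.83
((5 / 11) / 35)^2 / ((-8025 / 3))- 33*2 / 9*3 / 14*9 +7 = -113286251 / 15860075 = -7.14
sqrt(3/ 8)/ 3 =sqrt(6)/ 12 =0.20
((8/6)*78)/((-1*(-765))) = 104/765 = 0.14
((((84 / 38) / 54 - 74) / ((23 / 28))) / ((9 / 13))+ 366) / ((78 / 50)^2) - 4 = 5004515902 / 53838837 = 92.95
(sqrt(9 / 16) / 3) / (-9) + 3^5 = 8747 / 36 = 242.97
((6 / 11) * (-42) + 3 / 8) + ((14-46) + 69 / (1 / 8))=43777 / 88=497.47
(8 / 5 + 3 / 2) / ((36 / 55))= 341 / 72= 4.74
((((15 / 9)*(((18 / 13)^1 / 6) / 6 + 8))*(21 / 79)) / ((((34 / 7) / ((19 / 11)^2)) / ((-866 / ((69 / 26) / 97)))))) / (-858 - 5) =70580790455 / 879687831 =80.23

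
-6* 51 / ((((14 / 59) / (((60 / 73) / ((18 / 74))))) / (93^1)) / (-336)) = 9939810240 / 73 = 136161784.11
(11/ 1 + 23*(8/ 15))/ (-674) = -349/ 10110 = -0.03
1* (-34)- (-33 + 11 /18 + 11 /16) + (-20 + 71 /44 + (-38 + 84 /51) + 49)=-216445 /26928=-8.04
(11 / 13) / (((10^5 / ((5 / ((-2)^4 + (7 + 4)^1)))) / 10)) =11 / 702000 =0.00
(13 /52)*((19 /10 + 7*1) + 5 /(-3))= 217 /120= 1.81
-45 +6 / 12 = -89 / 2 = -44.50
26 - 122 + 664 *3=1896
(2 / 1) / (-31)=-2 / 31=-0.06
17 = 17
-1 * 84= -84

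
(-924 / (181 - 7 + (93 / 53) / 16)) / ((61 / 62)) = -16193408 / 3002115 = -5.39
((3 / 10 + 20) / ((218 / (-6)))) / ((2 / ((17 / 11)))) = -0.43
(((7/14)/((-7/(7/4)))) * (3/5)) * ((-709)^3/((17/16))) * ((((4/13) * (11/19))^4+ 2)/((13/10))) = 31853442094763878584/822583675901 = 38723649.68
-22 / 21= -1.05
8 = 8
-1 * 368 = -368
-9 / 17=-0.53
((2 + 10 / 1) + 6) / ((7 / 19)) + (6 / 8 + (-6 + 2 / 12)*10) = -733 / 84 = -8.73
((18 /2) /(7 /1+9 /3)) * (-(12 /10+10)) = -10.08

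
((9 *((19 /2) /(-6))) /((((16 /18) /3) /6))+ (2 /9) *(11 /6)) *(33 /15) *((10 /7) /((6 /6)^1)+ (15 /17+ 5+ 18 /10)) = -5775.79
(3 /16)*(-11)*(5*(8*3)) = -495 /2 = -247.50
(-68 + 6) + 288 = 226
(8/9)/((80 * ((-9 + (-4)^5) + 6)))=-1/92430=-0.00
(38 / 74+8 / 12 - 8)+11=464 / 111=4.18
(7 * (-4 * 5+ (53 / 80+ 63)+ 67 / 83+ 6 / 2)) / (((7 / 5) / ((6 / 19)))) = 945597 / 12616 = 74.95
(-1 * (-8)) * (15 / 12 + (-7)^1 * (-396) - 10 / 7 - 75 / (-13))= 2022086 / 91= 22220.73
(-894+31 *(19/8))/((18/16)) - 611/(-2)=-7627/18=-423.72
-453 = -453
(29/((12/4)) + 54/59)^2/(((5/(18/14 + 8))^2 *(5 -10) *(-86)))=592873801/660102030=0.90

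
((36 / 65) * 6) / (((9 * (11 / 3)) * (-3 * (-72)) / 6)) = 2 / 715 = 0.00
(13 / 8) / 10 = 13 / 80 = 0.16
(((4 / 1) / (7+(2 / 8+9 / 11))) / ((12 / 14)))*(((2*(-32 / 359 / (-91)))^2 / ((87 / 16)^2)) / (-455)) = -92274688 / 559207711157393025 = -0.00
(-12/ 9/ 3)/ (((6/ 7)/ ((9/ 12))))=-7/ 18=-0.39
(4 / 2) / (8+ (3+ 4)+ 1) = 1 / 8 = 0.12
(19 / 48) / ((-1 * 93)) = -19 / 4464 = -0.00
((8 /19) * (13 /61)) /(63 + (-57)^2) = 13 /479826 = 0.00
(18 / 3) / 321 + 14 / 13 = 1524 / 1391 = 1.10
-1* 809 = -809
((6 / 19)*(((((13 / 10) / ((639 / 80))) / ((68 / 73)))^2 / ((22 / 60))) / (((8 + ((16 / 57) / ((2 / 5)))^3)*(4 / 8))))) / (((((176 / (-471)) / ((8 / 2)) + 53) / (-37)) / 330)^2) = 410142993310440702000 / 1222168565608926439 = 335.59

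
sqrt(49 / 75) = 0.81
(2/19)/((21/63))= 6/19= 0.32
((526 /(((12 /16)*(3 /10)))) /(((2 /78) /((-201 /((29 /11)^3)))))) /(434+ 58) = -6097923260 /2999847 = -2032.74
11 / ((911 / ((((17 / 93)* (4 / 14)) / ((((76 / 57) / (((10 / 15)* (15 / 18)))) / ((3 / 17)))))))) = 55 / 1186122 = 0.00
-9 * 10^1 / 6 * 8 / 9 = -40 / 3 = -13.33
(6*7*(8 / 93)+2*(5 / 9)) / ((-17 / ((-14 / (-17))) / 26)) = -479752 / 80631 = -5.95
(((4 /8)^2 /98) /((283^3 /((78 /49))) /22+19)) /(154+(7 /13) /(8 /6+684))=5733156 /224002886830268539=0.00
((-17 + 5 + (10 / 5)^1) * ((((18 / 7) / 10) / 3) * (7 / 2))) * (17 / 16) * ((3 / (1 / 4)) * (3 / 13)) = -8.83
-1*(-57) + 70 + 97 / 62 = 7971 / 62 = 128.56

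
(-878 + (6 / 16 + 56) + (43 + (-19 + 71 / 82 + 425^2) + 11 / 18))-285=530013451 / 2952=179543.85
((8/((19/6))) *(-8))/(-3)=128/19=6.74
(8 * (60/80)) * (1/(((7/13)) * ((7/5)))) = 390/49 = 7.96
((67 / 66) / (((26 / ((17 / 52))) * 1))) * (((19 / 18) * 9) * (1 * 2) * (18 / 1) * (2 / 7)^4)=129846 / 4463459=0.03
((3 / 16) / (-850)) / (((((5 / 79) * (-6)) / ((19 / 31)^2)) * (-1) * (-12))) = 28519 / 1568352000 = 0.00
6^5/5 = 7776/5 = 1555.20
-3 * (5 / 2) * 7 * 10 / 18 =-175 / 6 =-29.17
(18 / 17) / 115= 18 / 1955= 0.01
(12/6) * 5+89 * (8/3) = 742/3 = 247.33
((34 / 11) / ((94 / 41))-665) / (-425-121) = 1.22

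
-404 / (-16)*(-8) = -202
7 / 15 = 0.47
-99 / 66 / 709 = -3 / 1418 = -0.00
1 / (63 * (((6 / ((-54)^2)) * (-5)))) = -54 / 35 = -1.54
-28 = -28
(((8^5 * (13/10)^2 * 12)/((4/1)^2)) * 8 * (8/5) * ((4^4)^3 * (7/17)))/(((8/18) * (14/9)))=11288411004469248/2125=5312193413867.88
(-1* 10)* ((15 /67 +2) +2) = -2830 /67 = -42.24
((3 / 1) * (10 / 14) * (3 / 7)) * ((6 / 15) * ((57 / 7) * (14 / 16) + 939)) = 68121 / 196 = 347.56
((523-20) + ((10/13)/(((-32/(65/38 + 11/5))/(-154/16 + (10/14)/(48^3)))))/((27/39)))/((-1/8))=-2136302522237/529514496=-4034.46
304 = 304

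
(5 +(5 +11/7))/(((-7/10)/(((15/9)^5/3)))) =-31250/441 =-70.86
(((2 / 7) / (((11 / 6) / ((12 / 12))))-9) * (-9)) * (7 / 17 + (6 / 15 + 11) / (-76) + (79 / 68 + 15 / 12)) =5571261 / 26180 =212.81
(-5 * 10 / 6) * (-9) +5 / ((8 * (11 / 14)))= 3335 / 44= 75.80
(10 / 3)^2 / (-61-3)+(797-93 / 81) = 343733 / 432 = 795.68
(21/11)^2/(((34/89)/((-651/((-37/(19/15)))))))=161823627/761090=212.62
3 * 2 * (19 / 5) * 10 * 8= 1824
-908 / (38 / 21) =-9534 / 19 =-501.79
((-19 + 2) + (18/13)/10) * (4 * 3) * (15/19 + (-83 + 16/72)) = 12292736/741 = 16589.39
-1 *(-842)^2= -708964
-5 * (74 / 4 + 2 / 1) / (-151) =0.68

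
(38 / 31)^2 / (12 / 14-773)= -10108 / 5194205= -0.00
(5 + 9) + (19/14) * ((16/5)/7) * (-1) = 3278/245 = 13.38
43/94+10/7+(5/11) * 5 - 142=-997695/7238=-137.84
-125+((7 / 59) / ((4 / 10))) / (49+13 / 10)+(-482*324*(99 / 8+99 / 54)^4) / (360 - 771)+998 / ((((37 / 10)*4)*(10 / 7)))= 3578113377004173025 / 231064647168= 15485334.61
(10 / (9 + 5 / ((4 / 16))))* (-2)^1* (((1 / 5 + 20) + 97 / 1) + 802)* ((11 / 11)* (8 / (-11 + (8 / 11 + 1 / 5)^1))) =4044480 / 8033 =503.48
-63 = -63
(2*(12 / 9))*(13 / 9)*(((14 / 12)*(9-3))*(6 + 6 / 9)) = 14560 / 81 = 179.75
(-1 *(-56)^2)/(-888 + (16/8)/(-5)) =3.53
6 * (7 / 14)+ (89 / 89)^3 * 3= 6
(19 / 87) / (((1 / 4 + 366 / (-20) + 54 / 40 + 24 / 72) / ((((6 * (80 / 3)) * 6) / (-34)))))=91200 / 242063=0.38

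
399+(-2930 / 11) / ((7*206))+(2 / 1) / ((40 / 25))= 12691671 / 31724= 400.07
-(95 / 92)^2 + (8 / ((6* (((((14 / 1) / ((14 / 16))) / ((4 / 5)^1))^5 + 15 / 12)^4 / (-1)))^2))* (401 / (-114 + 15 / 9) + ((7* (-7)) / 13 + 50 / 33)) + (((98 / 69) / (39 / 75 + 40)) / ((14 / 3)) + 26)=200499729028972521669407782686276950599549193803175587835758778775524711 / 8038886869127077568225925988264045994843189259887818718067685556250000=24.94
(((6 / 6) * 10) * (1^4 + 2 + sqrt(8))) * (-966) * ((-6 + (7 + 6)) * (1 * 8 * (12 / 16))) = -1217160-811440 * sqrt(2) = -2364709.45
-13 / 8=-1.62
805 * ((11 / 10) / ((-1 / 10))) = -8855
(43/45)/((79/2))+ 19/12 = 22859/14220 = 1.61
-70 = -70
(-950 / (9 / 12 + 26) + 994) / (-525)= -34186 / 18725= -1.83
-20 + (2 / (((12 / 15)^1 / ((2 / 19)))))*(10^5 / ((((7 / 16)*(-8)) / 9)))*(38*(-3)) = 53999860 / 7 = 7714265.71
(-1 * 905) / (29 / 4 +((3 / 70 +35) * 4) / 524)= -16597700 / 137871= -120.39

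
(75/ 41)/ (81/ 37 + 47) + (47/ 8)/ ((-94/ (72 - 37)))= -128365/ 59696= -2.15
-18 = -18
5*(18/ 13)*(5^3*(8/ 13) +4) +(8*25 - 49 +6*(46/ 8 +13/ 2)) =265241/ 338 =784.74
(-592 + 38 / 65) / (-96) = 6407 / 1040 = 6.16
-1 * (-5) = 5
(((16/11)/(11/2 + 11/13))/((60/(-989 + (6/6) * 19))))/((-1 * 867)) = 20176/4720815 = 0.00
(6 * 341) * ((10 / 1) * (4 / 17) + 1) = 6860.12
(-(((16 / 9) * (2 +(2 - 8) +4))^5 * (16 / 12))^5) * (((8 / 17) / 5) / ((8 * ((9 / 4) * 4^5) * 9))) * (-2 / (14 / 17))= 0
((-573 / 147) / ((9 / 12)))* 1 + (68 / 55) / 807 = -5.20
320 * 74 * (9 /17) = 12536.47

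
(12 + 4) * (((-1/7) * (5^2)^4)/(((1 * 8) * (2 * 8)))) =-390625/56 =-6975.45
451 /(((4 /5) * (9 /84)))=15785 /3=5261.67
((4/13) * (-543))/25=-2172/325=-6.68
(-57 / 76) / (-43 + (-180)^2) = -3 / 129428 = -0.00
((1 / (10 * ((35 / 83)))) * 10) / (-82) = -0.03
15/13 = 1.15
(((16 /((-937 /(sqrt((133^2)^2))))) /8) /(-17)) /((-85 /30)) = -212268 /270793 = -0.78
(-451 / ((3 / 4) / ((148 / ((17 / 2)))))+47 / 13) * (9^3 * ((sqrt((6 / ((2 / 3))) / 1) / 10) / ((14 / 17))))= -1011763791 / 364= -2779570.85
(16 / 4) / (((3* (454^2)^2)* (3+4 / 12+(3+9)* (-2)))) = -1 / 658498984568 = -0.00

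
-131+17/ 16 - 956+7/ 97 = -1685263/ 1552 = -1085.87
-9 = -9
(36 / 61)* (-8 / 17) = -288 / 1037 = -0.28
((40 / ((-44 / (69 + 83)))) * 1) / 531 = -1520 / 5841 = -0.26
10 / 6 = 5 / 3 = 1.67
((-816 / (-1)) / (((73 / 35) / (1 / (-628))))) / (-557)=7140 / 6383777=0.00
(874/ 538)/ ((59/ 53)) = 23161/ 15871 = 1.46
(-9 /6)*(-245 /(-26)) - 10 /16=-14.76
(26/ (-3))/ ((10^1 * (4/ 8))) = -26/ 15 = -1.73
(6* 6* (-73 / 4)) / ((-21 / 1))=219 / 7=31.29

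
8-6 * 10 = -52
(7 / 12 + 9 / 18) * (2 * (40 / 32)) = 65 / 24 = 2.71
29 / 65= 0.45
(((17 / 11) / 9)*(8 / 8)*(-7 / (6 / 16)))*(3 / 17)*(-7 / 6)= 196 / 297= 0.66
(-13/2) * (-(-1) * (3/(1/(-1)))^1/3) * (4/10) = 2.60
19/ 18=1.06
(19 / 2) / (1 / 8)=76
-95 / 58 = -1.64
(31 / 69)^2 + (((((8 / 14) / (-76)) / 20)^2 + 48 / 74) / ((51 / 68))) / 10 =898463284519 / 3116041173000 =0.29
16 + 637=653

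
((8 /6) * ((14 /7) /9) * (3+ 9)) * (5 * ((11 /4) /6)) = 220 /27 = 8.15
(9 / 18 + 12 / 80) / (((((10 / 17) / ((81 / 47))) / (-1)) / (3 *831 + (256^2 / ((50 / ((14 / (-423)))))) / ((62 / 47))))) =-34129845711 / 7285000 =-4684.95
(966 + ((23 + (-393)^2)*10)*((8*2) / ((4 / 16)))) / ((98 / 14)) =98863046 / 7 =14123292.29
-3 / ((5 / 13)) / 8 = -39 / 40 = -0.98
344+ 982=1326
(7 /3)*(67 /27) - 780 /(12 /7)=-36386 /81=-449.21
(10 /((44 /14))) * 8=25.45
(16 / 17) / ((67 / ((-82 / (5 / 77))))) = -101024 / 5695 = -17.74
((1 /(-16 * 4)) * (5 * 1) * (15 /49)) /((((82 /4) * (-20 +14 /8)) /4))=75 /293314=0.00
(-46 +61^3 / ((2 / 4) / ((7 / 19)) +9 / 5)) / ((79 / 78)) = 95271024 / 1343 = 70938.96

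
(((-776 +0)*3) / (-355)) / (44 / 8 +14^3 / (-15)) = -13968 / 377933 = -0.04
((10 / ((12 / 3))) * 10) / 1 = 25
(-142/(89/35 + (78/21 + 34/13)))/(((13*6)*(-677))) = 2485/8199147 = 0.00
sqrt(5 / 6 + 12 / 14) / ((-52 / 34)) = -17*sqrt(2982) / 1092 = -0.85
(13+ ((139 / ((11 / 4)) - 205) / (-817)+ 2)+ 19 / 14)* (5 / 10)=2081809 / 251636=8.27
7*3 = 21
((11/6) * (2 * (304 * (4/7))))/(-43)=-13376/903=-14.81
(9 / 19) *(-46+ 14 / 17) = -6912 / 323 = -21.40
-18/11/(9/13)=-26/11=-2.36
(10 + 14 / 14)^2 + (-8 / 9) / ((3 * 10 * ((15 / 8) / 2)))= 244961 / 2025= 120.97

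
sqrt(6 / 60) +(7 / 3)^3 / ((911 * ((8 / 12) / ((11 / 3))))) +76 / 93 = sqrt(10) / 10 +1363211 / 1525014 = 1.21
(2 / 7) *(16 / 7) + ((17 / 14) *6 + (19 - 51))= -1179 / 49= -24.06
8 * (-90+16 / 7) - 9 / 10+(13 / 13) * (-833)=-107493 / 70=-1535.61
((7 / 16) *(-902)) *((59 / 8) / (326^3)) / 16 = -186263 / 35477479424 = -0.00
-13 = -13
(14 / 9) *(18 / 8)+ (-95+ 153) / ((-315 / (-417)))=16859 / 210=80.28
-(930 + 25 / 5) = -935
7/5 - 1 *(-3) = 22/5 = 4.40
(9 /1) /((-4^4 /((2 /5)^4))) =-9 /10000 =-0.00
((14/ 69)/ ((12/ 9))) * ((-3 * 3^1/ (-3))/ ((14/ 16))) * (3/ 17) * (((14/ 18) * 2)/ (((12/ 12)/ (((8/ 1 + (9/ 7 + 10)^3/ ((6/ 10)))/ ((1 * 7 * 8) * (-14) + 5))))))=-19787416/ 44774583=-0.44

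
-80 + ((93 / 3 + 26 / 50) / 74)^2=-68294764 / 855625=-79.82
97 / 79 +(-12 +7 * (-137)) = -76612 / 79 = -969.77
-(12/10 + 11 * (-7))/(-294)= -379/1470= -0.26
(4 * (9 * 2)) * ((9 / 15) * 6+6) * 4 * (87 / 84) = 100224 / 35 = 2863.54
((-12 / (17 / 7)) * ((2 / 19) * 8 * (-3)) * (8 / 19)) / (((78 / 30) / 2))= 322560 / 79781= 4.04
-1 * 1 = -1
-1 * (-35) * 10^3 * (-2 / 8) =-8750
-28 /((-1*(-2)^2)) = 7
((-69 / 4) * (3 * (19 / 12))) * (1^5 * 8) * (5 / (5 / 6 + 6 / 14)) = -137655 / 53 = -2597.26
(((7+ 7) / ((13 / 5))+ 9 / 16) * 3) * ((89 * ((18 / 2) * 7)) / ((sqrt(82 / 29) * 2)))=20807577 * sqrt(2378) / 34112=29745.43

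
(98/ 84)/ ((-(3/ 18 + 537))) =-7/ 3223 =-0.00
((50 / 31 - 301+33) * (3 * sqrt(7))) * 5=-123870 * sqrt(7) / 31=-10571.91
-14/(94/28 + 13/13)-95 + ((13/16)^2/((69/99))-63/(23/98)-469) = -299797787/359168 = -834.70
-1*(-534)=534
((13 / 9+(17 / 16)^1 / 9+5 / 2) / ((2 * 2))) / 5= 0.20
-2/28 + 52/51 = 677/714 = 0.95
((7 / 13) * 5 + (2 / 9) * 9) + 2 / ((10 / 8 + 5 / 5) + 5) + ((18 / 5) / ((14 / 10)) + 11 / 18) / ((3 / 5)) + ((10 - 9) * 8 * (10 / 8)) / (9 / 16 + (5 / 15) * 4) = 2215559 / 142506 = 15.55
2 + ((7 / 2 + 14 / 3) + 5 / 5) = 67 / 6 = 11.17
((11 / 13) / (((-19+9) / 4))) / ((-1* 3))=22 / 195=0.11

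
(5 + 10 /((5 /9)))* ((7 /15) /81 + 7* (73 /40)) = 2857267 /9720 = 293.96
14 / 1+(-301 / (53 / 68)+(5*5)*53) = 50499 / 53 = 952.81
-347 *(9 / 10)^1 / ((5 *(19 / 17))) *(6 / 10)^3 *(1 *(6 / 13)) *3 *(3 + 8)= -141912243 / 771875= -183.85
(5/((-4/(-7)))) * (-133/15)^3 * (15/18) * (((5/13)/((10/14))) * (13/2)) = -115279213/6480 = -17790.00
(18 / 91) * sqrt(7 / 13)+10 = 18 * sqrt(91) / 1183+10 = 10.15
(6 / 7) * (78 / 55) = 468 / 385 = 1.22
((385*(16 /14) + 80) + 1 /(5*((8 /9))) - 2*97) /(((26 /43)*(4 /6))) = 1683321 /2080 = 809.29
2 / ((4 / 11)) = 11 / 2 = 5.50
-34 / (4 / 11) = -187 / 2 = -93.50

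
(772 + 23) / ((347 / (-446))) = -354570 / 347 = -1021.82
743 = 743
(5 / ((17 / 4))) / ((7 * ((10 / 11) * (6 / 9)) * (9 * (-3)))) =-11 / 1071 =-0.01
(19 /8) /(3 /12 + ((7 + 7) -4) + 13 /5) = 95 /514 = 0.18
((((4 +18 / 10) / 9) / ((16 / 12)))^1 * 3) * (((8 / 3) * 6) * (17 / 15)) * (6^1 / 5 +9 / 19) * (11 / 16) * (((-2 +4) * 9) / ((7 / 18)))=23280939 / 16625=1400.36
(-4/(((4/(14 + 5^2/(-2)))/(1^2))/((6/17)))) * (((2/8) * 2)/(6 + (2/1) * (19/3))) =-27/1904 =-0.01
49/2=24.50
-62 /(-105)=62 /105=0.59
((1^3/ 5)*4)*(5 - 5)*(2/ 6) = 0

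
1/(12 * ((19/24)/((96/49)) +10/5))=192/5539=0.03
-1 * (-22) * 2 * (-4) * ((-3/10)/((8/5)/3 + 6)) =396/49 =8.08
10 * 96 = 960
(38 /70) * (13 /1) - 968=-33633 /35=-960.94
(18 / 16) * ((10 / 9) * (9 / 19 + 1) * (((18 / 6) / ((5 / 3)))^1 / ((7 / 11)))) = 99 / 19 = 5.21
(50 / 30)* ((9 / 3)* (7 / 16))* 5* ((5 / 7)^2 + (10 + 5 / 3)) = 22375 / 168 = 133.18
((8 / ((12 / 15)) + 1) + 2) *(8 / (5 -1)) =26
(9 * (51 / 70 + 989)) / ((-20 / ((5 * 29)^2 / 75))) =-174795963 / 1400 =-124854.26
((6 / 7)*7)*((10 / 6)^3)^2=31250 / 243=128.60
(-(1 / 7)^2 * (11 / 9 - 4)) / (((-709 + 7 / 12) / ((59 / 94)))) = -2950 / 58733409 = -0.00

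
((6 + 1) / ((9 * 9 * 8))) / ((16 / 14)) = 49 / 5184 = 0.01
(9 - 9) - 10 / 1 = -10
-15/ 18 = -5/ 6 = -0.83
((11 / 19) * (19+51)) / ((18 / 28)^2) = 150920 / 1539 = 98.06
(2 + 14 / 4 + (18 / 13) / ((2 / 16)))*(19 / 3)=8189 / 78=104.99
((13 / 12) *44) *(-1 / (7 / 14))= -286 / 3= -95.33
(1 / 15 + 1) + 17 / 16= 511 / 240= 2.13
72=72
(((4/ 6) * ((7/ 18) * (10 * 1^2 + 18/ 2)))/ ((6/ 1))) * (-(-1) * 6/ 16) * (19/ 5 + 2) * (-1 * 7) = -26999/ 2160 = -12.50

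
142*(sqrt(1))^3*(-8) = -1136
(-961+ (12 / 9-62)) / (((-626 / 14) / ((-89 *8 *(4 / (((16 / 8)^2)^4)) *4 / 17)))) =-59.81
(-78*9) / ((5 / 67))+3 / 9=-141097 / 15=-9406.47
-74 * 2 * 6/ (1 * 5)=-888/ 5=-177.60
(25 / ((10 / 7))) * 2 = 35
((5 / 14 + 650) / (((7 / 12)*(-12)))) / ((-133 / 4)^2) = -72840 / 866761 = -0.08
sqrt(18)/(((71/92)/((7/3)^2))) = 4508* sqrt(2)/213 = 29.93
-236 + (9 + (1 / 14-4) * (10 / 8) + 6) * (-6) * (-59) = 93397 / 28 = 3335.61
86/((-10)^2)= 43/50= 0.86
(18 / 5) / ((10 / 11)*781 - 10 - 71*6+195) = 0.01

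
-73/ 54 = -1.35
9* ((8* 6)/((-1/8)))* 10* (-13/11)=40843.64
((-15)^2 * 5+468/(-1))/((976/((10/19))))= 3285/9272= 0.35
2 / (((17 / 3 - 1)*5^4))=3 / 4375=0.00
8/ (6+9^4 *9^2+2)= 8/ 531449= 0.00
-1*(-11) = 11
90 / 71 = 1.27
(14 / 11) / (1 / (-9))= -126 / 11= -11.45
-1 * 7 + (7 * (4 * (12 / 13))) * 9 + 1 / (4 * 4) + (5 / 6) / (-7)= 985241 / 4368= 225.56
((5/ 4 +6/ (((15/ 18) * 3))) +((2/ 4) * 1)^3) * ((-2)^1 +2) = 0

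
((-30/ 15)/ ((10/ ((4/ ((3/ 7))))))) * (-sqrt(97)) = 18.38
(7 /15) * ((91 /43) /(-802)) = -637 /517290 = -0.00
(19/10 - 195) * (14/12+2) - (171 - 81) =-42089/60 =-701.48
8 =8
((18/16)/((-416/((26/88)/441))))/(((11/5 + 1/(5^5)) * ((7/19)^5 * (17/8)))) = -7737809375/135541948405248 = -0.00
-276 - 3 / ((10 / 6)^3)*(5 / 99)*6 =-75954 / 275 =-276.20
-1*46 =-46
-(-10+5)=5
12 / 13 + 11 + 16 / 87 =13693 / 1131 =12.11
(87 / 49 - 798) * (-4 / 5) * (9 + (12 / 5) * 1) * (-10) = -3558168 / 49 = -72615.67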